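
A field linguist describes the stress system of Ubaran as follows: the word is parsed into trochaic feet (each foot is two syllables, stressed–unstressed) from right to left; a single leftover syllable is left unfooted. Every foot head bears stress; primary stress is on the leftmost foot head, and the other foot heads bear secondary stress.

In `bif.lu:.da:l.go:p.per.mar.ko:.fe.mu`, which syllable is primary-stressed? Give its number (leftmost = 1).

Parse right to left into trochaic (ˈσσ) feet: bif (ˈlu:.da:l) (ˈgo:p.per) (ˈmar.ko:) (ˈfe.mu). Syllable 1 is left unfooted.
Foot heads (stressed positions): 2, 4, 6, 8.
End Rule Leftmost: primary stress on the leftmost head = syllable 2.
Primary stress: syllable 2 → bif.ˈlu:.da:l.go:p.per.mar.ko:.fe.mu.

2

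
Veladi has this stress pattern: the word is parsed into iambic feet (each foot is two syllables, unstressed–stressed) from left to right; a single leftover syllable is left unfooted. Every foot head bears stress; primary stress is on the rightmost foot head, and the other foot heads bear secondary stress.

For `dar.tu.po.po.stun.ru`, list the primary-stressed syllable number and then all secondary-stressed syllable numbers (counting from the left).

Parse left to right into iambic (σˈσ) feet: (dar.ˈtu) (po.ˈpo) (stun.ˈru).
Foot heads (stressed positions): 2, 4, 6.
End Rule Rightmost: primary stress on the rightmost head = syllable 6.
Secondary stress on 2, 4: dar.ˌtu.po.ˌpo.stun.ˈru.

primary 6, secondary 2, 4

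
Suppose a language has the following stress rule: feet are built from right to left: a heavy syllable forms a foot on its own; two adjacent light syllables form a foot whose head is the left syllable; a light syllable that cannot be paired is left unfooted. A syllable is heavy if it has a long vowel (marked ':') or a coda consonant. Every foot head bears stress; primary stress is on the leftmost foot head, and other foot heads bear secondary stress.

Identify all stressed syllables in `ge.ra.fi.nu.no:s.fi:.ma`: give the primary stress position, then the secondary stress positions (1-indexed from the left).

primary 1, secondary 3, 5, 6

Weights: 1 ge L, 2 ra L, 3 fi L, 4 nu L, 5 no:s H, 6 fi: H, 7 ma L.
Parse right to left (heavy = foot alone; LL = one foot; stranded L unfooted): (ˈge.ra) (ˈfi.nu) (ˈno:s) (ˈfi:) ma.
Foot heads: 1, 3, 5, 6.
Primary stress on the leftmost head = syllable 1.
Secondary stress on 3, 5, 6: ˈge.ra.ˌfi.nu.ˌno:s.ˌfi:.ma.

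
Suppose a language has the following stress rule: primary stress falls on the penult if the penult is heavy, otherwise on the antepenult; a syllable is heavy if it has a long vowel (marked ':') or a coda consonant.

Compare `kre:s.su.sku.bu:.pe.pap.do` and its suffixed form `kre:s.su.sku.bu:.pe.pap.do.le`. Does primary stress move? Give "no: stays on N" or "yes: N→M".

no: stays on 6

Base `kre:s.su.sku.bu:.pe.pap.do` (7 syllables):
  Weights: 5 pe L, 6 pap H, 7 do L.
  The penult (syllable 6, pap) is heavy, so it takes stress.
  → primary stress on syllable 6.
Suffixed `kre:s.su.sku.bu:.pe.pap.do.le` (8 syllables):
  Weights: 6 pap H, 7 do L, 8 le L.
  The penult (syllable 7, do) is light, so stress falls on the antepenult (syllable 6, pap).
  → primary stress on syllable 6.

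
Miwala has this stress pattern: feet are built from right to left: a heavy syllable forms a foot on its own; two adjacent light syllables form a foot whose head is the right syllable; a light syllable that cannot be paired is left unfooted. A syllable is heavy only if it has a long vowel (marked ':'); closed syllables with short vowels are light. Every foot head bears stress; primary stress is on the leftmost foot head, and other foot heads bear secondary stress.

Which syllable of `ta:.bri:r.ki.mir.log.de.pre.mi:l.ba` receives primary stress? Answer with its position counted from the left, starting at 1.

1

Weights: 1 ta: H, 2 bri:r H, 3 ki L, 4 mir L, 5 log L, 6 de L, 7 pre L, 8 mi:l H, 9 ba L.
Parse right to left (heavy = foot alone; LL = one foot; stranded L unfooted): (ˈta:) (ˈbri:r) ki (mir.ˈlog) (de.ˈpre) (ˈmi:l) ba.
Foot heads: 1, 2, 5, 7, 8.
Primary stress on the leftmost head = syllable 1.
Primary stress: syllable 1 → ˈta:.bri:r.ki.mir.log.de.pre.mi:l.ba.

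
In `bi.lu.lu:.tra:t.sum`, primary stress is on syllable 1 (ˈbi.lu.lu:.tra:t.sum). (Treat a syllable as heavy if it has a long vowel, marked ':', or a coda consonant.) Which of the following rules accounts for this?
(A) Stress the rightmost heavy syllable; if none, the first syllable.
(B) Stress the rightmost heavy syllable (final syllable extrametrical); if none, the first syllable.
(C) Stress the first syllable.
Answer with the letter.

Rule A → syllable 5 (observed: 1).
Rule B → syllable 4 (observed: 1).
Rule C → syllable 1 ✓.

C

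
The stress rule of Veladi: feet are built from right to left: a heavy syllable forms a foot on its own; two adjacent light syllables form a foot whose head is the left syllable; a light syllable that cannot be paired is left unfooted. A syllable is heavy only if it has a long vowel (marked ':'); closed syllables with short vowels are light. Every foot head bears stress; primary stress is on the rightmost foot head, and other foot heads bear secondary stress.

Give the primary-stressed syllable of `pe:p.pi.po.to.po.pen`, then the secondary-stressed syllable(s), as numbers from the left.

primary 5, secondary 1, 3

Weights: 1 pe:p H, 2 pi L, 3 po L, 4 to L, 5 po L, 6 pen L.
Parse right to left (heavy = foot alone; LL = one foot; stranded L unfooted): (ˈpe:p) pi (ˈpo.to) (ˈpo.pen).
Foot heads: 1, 3, 5.
Primary stress on the rightmost head = syllable 5.
Secondary stress on 1, 3: ˌpe:p.pi.ˌpo.to.ˈpo.pen.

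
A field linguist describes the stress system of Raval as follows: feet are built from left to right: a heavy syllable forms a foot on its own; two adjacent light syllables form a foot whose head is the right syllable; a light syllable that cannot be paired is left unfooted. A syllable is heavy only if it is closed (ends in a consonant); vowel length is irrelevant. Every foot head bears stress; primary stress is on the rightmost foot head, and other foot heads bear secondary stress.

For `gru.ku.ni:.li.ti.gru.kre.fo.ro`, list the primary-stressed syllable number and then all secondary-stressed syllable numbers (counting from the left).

Weights: 1 gru L, 2 ku L, 3 ni: L, 4 li L, 5 ti L, 6 gru L, 7 kre L, 8 fo L, 9 ro L.
Parse left to right (heavy = foot alone; LL = one foot; stranded L unfooted): (gru.ˈku) (ni:.ˈli) (ti.ˈgru) (kre.ˈfo) ro.
Foot heads: 2, 4, 6, 8.
Primary stress on the rightmost head = syllable 8.
Secondary stress on 2, 4, 6: gru.ˌku.ni:.ˌli.ti.ˌgru.kre.ˈfo.ro.

primary 8, secondary 2, 4, 6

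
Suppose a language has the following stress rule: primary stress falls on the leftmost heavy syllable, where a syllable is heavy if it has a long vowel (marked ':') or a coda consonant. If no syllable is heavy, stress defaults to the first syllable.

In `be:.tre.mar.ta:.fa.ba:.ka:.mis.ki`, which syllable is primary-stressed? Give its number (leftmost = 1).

1

Weights: 1 be: H, 2 tre L, 3 mar H, 4 ta: H, 5 fa L, 6 ba: H, 7 ka: H, 8 mis H, 9 ki L.
Heavy syllables in the domain: 1, 3, 4, 6, 7, 8. The leftmost is syllable 1 (be:).
Primary stress: syllable 1 → ˈbe:.tre.mar.ta:.fa.ba:.ka:.mis.ki.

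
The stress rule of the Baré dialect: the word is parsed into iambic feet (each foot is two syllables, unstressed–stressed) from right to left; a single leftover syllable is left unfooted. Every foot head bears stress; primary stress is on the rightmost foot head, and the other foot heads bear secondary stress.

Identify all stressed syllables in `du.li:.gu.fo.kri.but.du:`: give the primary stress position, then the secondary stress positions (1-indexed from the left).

Parse right to left into iambic (σˈσ) feet: du (li:.ˈgu) (fo.ˈkri) (but.ˈdu:). Syllable 1 is left unfooted.
Foot heads (stressed positions): 3, 5, 7.
End Rule Rightmost: primary stress on the rightmost head = syllable 7.
Secondary stress on 3, 5: du.li:.ˌgu.fo.ˌkri.but.ˈdu:.

primary 7, secondary 3, 5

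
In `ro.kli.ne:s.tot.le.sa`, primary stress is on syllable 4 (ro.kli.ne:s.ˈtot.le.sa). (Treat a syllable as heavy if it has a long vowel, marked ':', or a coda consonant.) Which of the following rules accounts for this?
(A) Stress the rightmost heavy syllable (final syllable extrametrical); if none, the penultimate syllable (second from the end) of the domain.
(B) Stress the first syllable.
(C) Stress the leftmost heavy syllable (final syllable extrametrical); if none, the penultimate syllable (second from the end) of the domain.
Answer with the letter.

Rule A → syllable 4 ✓.
Rule B → syllable 1 (observed: 4).
Rule C → syllable 3 (observed: 4).

A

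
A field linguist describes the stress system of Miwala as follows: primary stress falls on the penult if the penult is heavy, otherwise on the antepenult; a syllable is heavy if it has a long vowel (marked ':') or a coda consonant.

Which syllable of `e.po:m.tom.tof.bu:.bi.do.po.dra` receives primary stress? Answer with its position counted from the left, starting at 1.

Weights: 7 do L, 8 po L, 9 dra L.
The penult (syllable 8, po) is light, so stress falls on the antepenult (syllable 7, do).
Primary stress: syllable 7 → e.po:m.tom.tof.bu:.bi.ˈdo.po.dra.

7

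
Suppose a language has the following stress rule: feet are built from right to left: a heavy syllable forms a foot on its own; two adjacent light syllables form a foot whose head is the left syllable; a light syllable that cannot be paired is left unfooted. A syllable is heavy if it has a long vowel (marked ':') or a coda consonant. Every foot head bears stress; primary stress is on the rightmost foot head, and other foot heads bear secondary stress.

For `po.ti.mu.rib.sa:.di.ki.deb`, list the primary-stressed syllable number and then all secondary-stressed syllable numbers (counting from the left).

primary 8, secondary 2, 4, 5, 6

Weights: 1 po L, 2 ti L, 3 mu L, 4 rib H, 5 sa: H, 6 di L, 7 ki L, 8 deb H.
Parse right to left (heavy = foot alone; LL = one foot; stranded L unfooted): po (ˈti.mu) (ˈrib) (ˈsa:) (ˈdi.ki) (ˈdeb).
Foot heads: 2, 4, 5, 6, 8.
Primary stress on the rightmost head = syllable 8.
Secondary stress on 2, 4, 5, 6: po.ˌti.mu.ˌrib.ˌsa:.ˌdi.ki.ˈdeb.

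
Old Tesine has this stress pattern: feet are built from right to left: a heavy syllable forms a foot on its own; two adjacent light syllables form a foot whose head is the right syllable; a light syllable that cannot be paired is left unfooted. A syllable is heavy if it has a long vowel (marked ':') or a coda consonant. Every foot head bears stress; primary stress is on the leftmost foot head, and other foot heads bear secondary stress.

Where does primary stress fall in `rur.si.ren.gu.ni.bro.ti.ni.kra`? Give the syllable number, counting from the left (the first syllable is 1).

Weights: 1 rur H, 2 si L, 3 ren H, 4 gu L, 5 ni L, 6 bro L, 7 ti L, 8 ni L, 9 kra L.
Parse right to left (heavy = foot alone; LL = one foot; stranded L unfooted): (ˈrur) si (ˈren) (gu.ˈni) (bro.ˈti) (ni.ˈkra).
Foot heads: 1, 3, 5, 7, 9.
Primary stress on the leftmost head = syllable 1.
Primary stress: syllable 1 → ˈrur.si.ren.gu.ni.bro.ti.ni.kra.

1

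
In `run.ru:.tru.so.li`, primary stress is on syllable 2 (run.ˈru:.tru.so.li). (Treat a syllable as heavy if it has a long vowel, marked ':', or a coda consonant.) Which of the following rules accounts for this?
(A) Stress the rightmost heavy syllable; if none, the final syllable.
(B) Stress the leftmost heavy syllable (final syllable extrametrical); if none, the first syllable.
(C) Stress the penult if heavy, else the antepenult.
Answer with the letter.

Rule A → syllable 2 ✓.
Rule B → syllable 1 (observed: 2).
Rule C → syllable 3 (observed: 2).

A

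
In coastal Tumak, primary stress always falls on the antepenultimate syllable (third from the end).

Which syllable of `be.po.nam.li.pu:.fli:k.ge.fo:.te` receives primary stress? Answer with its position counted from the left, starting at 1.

The word has 9 syllables; the antepenultimate syllable (third from the end) is syllable 7 (ge).
Primary stress: syllable 7 → be.po.nam.li.pu:.fli:k.ˈge.fo:.te.

7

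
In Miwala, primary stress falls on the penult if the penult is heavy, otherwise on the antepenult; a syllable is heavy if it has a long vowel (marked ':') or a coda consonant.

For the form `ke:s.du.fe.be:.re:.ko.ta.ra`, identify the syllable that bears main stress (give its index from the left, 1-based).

Weights: 6 ko L, 7 ta L, 8 ra L.
The penult (syllable 7, ta) is light, so stress falls on the antepenult (syllable 6, ko).
Primary stress: syllable 6 → ke:s.du.fe.be:.re:.ˈko.ta.ra.

6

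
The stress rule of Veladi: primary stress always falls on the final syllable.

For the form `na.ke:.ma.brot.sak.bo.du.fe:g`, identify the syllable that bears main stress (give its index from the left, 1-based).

8

The word has 8 syllables; the final syllable is syllable 8 (fe:g).
Primary stress: syllable 8 → na.ke:.ma.brot.sak.bo.du.ˈfe:g.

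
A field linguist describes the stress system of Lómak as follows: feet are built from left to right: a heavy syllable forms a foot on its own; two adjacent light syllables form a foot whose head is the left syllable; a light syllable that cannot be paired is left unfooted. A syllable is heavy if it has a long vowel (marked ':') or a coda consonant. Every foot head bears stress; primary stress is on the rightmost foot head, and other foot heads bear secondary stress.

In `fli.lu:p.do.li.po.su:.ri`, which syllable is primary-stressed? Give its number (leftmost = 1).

Weights: 1 fli L, 2 lu:p H, 3 do L, 4 li L, 5 po L, 6 su: H, 7 ri L.
Parse left to right (heavy = foot alone; LL = one foot; stranded L unfooted): fli (ˈlu:p) (ˈdo.li) po (ˈsu:) ri.
Foot heads: 2, 3, 6.
Primary stress on the rightmost head = syllable 6.
Primary stress: syllable 6 → fli.lu:p.do.li.po.ˈsu:.ri.

6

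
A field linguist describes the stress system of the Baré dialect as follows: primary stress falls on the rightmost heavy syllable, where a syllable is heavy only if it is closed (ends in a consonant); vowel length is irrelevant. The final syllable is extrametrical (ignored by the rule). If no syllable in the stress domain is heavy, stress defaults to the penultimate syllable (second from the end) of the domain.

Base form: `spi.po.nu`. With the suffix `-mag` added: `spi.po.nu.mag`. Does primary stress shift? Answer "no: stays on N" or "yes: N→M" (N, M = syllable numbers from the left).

Base `spi.po.nu` (3 syllables):
  The final syllable (3, nu) is extrametrical; the stress domain is syllables 1–2.
  Weights: 1 spi L, 2 po L.
  No heavy syllable in the domain; default to the penultimate syllable (second from the end) of the domain = syllable 1.
  → primary stress on syllable 1.
Suffixed `spi.po.nu.mag` (4 syllables):
  The final syllable (4, mag) is extrametrical; the stress domain is syllables 1–3.
  Weights: 1 spi L, 2 po L, 3 nu L.
  No heavy syllable in the domain; default to the penultimate syllable (second from the end) of the domain = syllable 2.
  → primary stress on syllable 2.

yes: 1→2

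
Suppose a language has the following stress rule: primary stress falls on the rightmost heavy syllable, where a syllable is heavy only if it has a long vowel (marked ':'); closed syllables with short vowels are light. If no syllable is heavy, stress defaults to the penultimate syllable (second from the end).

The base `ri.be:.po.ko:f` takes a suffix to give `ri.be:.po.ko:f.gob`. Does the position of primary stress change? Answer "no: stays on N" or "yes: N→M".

Base `ri.be:.po.ko:f` (4 syllables):
  Weights: 1 ri L, 2 be: H, 3 po L, 4 ko:f H.
  Heavy syllables in the domain: 2, 4. The rightmost is syllable 4 (ko:f).
  → primary stress on syllable 4.
Suffixed `ri.be:.po.ko:f.gob` (5 syllables):
  Weights: 1 ri L, 2 be: H, 3 po L, 4 ko:f H, 5 gob L.
  Heavy syllables in the domain: 2, 4. The rightmost is syllable 4 (ko:f).
  → primary stress on syllable 4.

no: stays on 4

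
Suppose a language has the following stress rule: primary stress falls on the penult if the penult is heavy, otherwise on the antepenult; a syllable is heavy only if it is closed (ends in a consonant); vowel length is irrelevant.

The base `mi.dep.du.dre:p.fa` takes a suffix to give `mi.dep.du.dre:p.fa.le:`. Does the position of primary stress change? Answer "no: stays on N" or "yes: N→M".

no: stays on 4

Base `mi.dep.du.dre:p.fa` (5 syllables):
  Weights: 3 du L, 4 dre:p H, 5 fa L.
  The penult (syllable 4, dre:p) is heavy, so it takes stress.
  → primary stress on syllable 4.
Suffixed `mi.dep.du.dre:p.fa.le:` (6 syllables):
  Weights: 4 dre:p H, 5 fa L, 6 le: L.
  The penult (syllable 5, fa) is light, so stress falls on the antepenult (syllable 4, dre:p).
  → primary stress on syllable 4.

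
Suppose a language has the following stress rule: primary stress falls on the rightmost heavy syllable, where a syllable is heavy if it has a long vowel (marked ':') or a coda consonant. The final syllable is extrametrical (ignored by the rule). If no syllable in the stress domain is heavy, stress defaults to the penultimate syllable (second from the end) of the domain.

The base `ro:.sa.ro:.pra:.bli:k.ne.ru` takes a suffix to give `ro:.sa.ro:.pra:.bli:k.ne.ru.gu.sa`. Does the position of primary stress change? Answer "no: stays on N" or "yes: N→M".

no: stays on 5

Base `ro:.sa.ro:.pra:.bli:k.ne.ru` (7 syllables):
  The final syllable (7, ru) is extrametrical; the stress domain is syllables 1–6.
  Weights: 1 ro: H, 2 sa L, 3 ro: H, 4 pra: H, 5 bli:k H, 6 ne L.
  Heavy syllables in the domain: 1, 3, 4, 5. The rightmost is syllable 5 (bli:k).
  → primary stress on syllable 5.
Suffixed `ro:.sa.ro:.pra:.bli:k.ne.ru.gu.sa` (9 syllables):
  The final syllable (9, sa) is extrametrical; the stress domain is syllables 1–8.
  Weights: 1 ro: H, 2 sa L, 3 ro: H, 4 pra: H, 5 bli:k H, 6 ne L, 7 ru L, 8 gu L.
  Heavy syllables in the domain: 1, 3, 4, 5. The rightmost is syllable 5 (bli:k).
  → primary stress on syllable 5.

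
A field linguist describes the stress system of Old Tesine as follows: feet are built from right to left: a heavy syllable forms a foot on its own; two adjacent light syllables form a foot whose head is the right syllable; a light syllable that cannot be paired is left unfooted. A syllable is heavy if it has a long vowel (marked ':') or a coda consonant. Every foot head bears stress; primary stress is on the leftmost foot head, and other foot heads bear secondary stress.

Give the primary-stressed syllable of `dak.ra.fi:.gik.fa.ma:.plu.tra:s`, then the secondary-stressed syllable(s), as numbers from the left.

Weights: 1 dak H, 2 ra L, 3 fi: H, 4 gik H, 5 fa L, 6 ma: H, 7 plu L, 8 tra:s H.
Parse right to left (heavy = foot alone; LL = one foot; stranded L unfooted): (ˈdak) ra (ˈfi:) (ˈgik) fa (ˈma:) plu (ˈtra:s).
Foot heads: 1, 3, 4, 6, 8.
Primary stress on the leftmost head = syllable 1.
Secondary stress on 3, 4, 6, 8: ˈdak.ra.ˌfi:.ˌgik.fa.ˌma:.plu.ˌtra:s.

primary 1, secondary 3, 4, 6, 8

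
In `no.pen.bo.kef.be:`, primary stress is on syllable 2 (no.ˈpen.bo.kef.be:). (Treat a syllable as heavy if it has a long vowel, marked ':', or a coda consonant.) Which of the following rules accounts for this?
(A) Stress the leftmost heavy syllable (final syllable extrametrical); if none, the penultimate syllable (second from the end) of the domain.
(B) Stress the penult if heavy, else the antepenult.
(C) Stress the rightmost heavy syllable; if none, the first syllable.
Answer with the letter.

Rule A → syllable 2 ✓.
Rule B → syllable 4 (observed: 2).
Rule C → syllable 5 (observed: 2).

A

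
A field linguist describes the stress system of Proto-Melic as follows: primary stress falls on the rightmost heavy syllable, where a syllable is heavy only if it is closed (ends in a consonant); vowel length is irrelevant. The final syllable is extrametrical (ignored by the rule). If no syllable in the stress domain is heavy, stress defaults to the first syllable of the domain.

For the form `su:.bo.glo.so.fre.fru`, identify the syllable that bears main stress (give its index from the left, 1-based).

The final syllable (6, fru) is extrametrical; the stress domain is syllables 1–5.
Weights: 1 su: L, 2 bo L, 3 glo L, 4 so L, 5 fre L.
No heavy syllable in the domain; default to the first syllable of the domain = syllable 1.
Primary stress: syllable 1 → ˈsu:.bo.glo.so.fre.fru.

1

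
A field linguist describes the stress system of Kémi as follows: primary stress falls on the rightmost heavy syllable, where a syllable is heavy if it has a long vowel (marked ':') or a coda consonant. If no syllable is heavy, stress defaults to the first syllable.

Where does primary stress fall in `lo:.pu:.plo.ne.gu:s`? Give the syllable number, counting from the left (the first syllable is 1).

Weights: 1 lo: H, 2 pu: H, 3 plo L, 4 ne L, 5 gu:s H.
Heavy syllables in the domain: 1, 2, 5. The rightmost is syllable 5 (gu:s).
Primary stress: syllable 5 → lo:.pu:.plo.ne.ˈgu:s.

5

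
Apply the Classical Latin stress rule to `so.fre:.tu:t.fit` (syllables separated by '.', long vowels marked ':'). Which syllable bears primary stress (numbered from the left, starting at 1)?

Classical Latin: stress the penult if heavy (long vowel or closed), else the antepenult.
Weights: 2 fre: H, 3 tu:t H, 4 fit H.
The penult (syllable 3, tu:t) is heavy, so it takes stress.
Stress on syllable 3: so.fre:.ˈtu:t.fit.

3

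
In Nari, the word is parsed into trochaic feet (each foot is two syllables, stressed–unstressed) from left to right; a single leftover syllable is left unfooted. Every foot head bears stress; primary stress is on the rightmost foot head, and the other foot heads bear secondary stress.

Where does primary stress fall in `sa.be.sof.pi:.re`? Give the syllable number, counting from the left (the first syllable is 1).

3

Parse left to right into trochaic (ˈσσ) feet: (ˈsa.be) (ˈsof.pi:) re. Syllable 5 is left unfooted.
Foot heads (stressed positions): 1, 3.
End Rule Rightmost: primary stress on the rightmost head = syllable 3.
Primary stress: syllable 3 → sa.be.ˈsof.pi:.re.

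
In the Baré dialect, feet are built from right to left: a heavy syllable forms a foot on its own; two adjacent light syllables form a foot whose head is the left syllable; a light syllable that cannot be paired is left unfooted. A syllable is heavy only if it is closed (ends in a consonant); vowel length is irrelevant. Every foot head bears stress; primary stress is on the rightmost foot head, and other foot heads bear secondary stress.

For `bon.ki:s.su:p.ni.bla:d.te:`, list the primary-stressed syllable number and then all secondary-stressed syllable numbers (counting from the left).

Weights: 1 bon H, 2 ki:s H, 3 su:p H, 4 ni L, 5 bla:d H, 6 te: L.
Parse right to left (heavy = foot alone; LL = one foot; stranded L unfooted): (ˈbon) (ˈki:s) (ˈsu:p) ni (ˈbla:d) te:.
Foot heads: 1, 2, 3, 5.
Primary stress on the rightmost head = syllable 5.
Secondary stress on 1, 2, 3: ˌbon.ˌki:s.ˌsu:p.ni.ˈbla:d.te:.

primary 5, secondary 1, 2, 3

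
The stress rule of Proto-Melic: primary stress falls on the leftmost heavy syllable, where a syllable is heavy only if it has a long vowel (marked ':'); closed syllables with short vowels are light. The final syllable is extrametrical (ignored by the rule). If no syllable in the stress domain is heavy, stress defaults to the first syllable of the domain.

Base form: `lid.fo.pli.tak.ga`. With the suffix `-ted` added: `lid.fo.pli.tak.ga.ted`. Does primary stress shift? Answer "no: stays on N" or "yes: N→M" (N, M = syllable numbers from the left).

no: stays on 1

Base `lid.fo.pli.tak.ga` (5 syllables):
  The final syllable (5, ga) is extrametrical; the stress domain is syllables 1–4.
  Weights: 1 lid L, 2 fo L, 3 pli L, 4 tak L.
  No heavy syllable in the domain; default to the first syllable of the domain = syllable 1.
  → primary stress on syllable 1.
Suffixed `lid.fo.pli.tak.ga.ted` (6 syllables):
  The final syllable (6, ted) is extrametrical; the stress domain is syllables 1–5.
  Weights: 1 lid L, 2 fo L, 3 pli L, 4 tak L, 5 ga L.
  No heavy syllable in the domain; default to the first syllable of the domain = syllable 1.
  → primary stress on syllable 1.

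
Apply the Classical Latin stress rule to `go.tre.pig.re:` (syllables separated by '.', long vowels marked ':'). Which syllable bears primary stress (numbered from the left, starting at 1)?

3

Classical Latin: stress the penult if heavy (long vowel or closed), else the antepenult.
Weights: 2 tre L, 3 pig H, 4 re: H.
The penult (syllable 3, pig) is heavy, so it takes stress.
Stress on syllable 3: go.tre.ˈpig.re:.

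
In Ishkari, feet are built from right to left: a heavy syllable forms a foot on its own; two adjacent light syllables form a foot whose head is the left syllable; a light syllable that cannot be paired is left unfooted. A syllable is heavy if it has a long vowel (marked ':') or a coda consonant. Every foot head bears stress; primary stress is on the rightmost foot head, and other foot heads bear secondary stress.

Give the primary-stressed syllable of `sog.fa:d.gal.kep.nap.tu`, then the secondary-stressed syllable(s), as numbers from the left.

Weights: 1 sog H, 2 fa:d H, 3 gal H, 4 kep H, 5 nap H, 6 tu L.
Parse right to left (heavy = foot alone; LL = one foot; stranded L unfooted): (ˈsog) (ˈfa:d) (ˈgal) (ˈkep) (ˈnap) tu.
Foot heads: 1, 2, 3, 4, 5.
Primary stress on the rightmost head = syllable 5.
Secondary stress on 1, 2, 3, 4: ˌsog.ˌfa:d.ˌgal.ˌkep.ˈnap.tu.

primary 5, secondary 1, 2, 3, 4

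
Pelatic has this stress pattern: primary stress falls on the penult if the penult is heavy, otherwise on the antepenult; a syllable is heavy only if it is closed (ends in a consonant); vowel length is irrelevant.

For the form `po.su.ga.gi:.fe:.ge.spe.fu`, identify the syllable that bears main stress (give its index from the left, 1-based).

Weights: 6 ge L, 7 spe L, 8 fu L.
The penult (syllable 7, spe) is light, so stress falls on the antepenult (syllable 6, ge).
Primary stress: syllable 6 → po.su.ga.gi:.fe:.ˈge.spe.fu.

6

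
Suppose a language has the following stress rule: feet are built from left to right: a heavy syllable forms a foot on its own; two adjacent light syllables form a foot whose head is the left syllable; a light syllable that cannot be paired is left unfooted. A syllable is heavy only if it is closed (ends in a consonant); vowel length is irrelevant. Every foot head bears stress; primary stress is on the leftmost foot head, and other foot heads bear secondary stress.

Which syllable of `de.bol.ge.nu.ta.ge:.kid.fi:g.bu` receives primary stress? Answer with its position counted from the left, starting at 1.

2

Weights: 1 de L, 2 bol H, 3 ge L, 4 nu L, 5 ta L, 6 ge: L, 7 kid H, 8 fi:g H, 9 bu L.
Parse left to right (heavy = foot alone; LL = one foot; stranded L unfooted): de (ˈbol) (ˈge.nu) (ˈta.ge:) (ˈkid) (ˈfi:g) bu.
Foot heads: 2, 3, 5, 7, 8.
Primary stress on the leftmost head = syllable 2.
Primary stress: syllable 2 → de.ˈbol.ge.nu.ta.ge:.kid.fi:g.bu.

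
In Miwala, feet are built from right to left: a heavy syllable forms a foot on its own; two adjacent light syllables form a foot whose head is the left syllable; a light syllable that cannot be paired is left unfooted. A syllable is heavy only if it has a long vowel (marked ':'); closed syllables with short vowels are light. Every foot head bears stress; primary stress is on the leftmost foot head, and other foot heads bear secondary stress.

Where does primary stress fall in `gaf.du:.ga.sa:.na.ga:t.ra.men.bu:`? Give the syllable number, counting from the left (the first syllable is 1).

Weights: 1 gaf L, 2 du: H, 3 ga L, 4 sa: H, 5 na L, 6 ga:t H, 7 ra L, 8 men L, 9 bu: H.
Parse right to left (heavy = foot alone; LL = one foot; stranded L unfooted): gaf (ˈdu:) ga (ˈsa:) na (ˈga:t) (ˈra.men) (ˈbu:).
Foot heads: 2, 4, 6, 7, 9.
Primary stress on the leftmost head = syllable 2.
Primary stress: syllable 2 → gaf.ˈdu:.ga.sa:.na.ga:t.ra.men.bu:.

2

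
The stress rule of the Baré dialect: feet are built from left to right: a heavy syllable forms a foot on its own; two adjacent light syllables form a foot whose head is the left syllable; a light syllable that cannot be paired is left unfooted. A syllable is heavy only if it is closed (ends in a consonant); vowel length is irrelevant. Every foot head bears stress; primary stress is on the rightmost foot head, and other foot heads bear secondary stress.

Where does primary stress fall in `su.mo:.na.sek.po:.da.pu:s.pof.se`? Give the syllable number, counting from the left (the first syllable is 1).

Weights: 1 su L, 2 mo: L, 3 na L, 4 sek H, 5 po: L, 6 da L, 7 pu:s H, 8 pof H, 9 se L.
Parse left to right (heavy = foot alone; LL = one foot; stranded L unfooted): (ˈsu.mo:) na (ˈsek) (ˈpo:.da) (ˈpu:s) (ˈpof) se.
Foot heads: 1, 4, 5, 7, 8.
Primary stress on the rightmost head = syllable 8.
Primary stress: syllable 8 → su.mo:.na.sek.po:.da.pu:s.ˈpof.se.

8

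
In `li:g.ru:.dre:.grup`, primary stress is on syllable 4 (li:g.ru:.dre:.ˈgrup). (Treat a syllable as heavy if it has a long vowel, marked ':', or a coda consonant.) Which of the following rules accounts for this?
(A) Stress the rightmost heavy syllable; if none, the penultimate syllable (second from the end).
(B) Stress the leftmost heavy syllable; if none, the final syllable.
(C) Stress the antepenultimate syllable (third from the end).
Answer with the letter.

Rule A → syllable 4 ✓.
Rule B → syllable 1 (observed: 4).
Rule C → syllable 2 (observed: 4).

A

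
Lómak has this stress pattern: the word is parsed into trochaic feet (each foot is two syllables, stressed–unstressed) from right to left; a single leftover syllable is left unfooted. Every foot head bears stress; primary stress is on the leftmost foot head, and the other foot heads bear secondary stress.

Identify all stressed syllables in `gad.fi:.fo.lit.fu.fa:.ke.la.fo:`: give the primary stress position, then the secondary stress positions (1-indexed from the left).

primary 2, secondary 4, 6, 8

Parse right to left into trochaic (ˈσσ) feet: gad (ˈfi:.fo) (ˈlit.fu) (ˈfa:.ke) (ˈla.fo:). Syllable 1 is left unfooted.
Foot heads (stressed positions): 2, 4, 6, 8.
End Rule Leftmost: primary stress on the leftmost head = syllable 2.
Secondary stress on 4, 6, 8: gad.ˈfi:.fo.ˌlit.fu.ˌfa:.ke.ˌla.fo:.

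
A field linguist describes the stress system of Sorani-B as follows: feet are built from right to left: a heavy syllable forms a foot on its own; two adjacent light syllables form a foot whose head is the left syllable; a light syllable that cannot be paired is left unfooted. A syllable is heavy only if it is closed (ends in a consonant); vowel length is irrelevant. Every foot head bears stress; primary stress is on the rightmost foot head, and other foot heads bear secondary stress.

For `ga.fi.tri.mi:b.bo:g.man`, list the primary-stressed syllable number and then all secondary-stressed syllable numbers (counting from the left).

primary 6, secondary 2, 4, 5

Weights: 1 ga L, 2 fi L, 3 tri L, 4 mi:b H, 5 bo:g H, 6 man H.
Parse right to left (heavy = foot alone; LL = one foot; stranded L unfooted): ga (ˈfi.tri) (ˈmi:b) (ˈbo:g) (ˈman).
Foot heads: 2, 4, 5, 6.
Primary stress on the rightmost head = syllable 6.
Secondary stress on 2, 4, 5: ga.ˌfi.tri.ˌmi:b.ˌbo:g.ˈman.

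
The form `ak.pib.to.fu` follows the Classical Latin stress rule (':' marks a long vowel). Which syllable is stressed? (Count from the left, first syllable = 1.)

2

Classical Latin: stress the penult if heavy (long vowel or closed), else the antepenult.
Weights: 2 pib H, 3 to L, 4 fu L.
The penult (syllable 3, to) is light, so stress falls on the antepenult (syllable 2, pib).
Stress on syllable 2: ak.ˈpib.to.fu.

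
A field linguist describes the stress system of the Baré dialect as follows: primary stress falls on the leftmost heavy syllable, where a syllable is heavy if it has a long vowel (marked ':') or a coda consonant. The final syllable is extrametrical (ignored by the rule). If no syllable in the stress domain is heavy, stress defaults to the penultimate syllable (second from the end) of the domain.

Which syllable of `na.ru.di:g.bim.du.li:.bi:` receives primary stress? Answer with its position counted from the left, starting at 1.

The final syllable (7, bi:) is extrametrical; the stress domain is syllables 1–6.
Weights: 1 na L, 2 ru L, 3 di:g H, 4 bim H, 5 du L, 6 li: H.
Heavy syllables in the domain: 3, 4, 6. The leftmost is syllable 3 (di:g).
Primary stress: syllable 3 → na.ru.ˈdi:g.bim.du.li:.bi:.

3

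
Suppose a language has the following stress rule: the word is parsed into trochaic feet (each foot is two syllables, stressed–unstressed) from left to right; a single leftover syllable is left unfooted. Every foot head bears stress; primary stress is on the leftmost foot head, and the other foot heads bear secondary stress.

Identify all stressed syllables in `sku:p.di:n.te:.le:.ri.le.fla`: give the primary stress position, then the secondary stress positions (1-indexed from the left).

Parse left to right into trochaic (ˈσσ) feet: (ˈsku:p.di:n) (ˈte:.le:) (ˈri.le) fla. Syllable 7 is left unfooted.
Foot heads (stressed positions): 1, 3, 5.
End Rule Leftmost: primary stress on the leftmost head = syllable 1.
Secondary stress on 3, 5: ˈsku:p.di:n.ˌte:.le:.ˌri.le.fla.

primary 1, secondary 3, 5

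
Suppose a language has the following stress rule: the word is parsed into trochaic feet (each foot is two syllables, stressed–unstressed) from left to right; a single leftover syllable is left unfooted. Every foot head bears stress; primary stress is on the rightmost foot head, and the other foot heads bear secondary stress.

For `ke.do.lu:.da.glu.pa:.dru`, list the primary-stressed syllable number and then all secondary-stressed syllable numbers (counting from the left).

primary 5, secondary 1, 3

Parse left to right into trochaic (ˈσσ) feet: (ˈke.do) (ˈlu:.da) (ˈglu.pa:) dru. Syllable 7 is left unfooted.
Foot heads (stressed positions): 1, 3, 5.
End Rule Rightmost: primary stress on the rightmost head = syllable 5.
Secondary stress on 1, 3: ˌke.do.ˌlu:.da.ˈglu.pa:.dru.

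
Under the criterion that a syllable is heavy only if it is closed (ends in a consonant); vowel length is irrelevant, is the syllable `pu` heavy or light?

light

`pu`: short vowel, open (no coda). Open (no coda) → light.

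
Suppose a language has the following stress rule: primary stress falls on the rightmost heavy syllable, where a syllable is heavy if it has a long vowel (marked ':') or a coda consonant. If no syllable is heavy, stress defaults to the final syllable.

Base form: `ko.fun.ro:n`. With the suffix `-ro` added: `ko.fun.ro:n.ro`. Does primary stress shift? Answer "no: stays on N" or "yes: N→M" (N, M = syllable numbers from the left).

Base `ko.fun.ro:n` (3 syllables):
  Weights: 1 ko L, 2 fun H, 3 ro:n H.
  Heavy syllables in the domain: 2, 3. The rightmost is syllable 3 (ro:n).
  → primary stress on syllable 3.
Suffixed `ko.fun.ro:n.ro` (4 syllables):
  Weights: 1 ko L, 2 fun H, 3 ro:n H, 4 ro L.
  Heavy syllables in the domain: 2, 3. The rightmost is syllable 3 (ro:n).
  → primary stress on syllable 3.

no: stays on 3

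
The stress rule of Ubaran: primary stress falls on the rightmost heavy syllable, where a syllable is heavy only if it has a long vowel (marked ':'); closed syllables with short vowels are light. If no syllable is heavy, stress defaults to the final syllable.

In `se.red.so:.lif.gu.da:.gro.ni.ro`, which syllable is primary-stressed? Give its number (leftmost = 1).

Weights: 1 se L, 2 red L, 3 so: H, 4 lif L, 5 gu L, 6 da: H, 7 gro L, 8 ni L, 9 ro L.
Heavy syllables in the domain: 3, 6. The rightmost is syllable 6 (da:).
Primary stress: syllable 6 → se.red.so:.lif.gu.ˈda:.gro.ni.ro.

6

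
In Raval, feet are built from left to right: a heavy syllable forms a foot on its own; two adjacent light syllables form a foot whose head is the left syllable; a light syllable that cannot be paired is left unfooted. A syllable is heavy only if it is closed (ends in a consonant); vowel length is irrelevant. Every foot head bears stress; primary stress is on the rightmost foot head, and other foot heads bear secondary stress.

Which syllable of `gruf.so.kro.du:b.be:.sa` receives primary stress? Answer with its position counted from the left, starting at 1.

Weights: 1 gruf H, 2 so L, 3 kro L, 4 du:b H, 5 be: L, 6 sa L.
Parse left to right (heavy = foot alone; LL = one foot; stranded L unfooted): (ˈgruf) (ˈso.kro) (ˈdu:b) (ˈbe:.sa).
Foot heads: 1, 2, 4, 5.
Primary stress on the rightmost head = syllable 5.
Primary stress: syllable 5 → gruf.so.kro.du:b.ˈbe:.sa.

5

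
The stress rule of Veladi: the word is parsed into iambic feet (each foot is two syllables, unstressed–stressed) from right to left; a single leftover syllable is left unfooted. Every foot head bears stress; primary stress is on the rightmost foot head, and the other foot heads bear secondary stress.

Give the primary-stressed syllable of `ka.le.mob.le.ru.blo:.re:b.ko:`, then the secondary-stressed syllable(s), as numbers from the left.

primary 8, secondary 2, 4, 6

Parse right to left into iambic (σˈσ) feet: (ka.ˈle) (mob.ˈle) (ru.ˈblo:) (re:b.ˈko:).
Foot heads (stressed positions): 2, 4, 6, 8.
End Rule Rightmost: primary stress on the rightmost head = syllable 8.
Secondary stress on 2, 4, 6: ka.ˌle.mob.ˌle.ru.ˌblo:.re:b.ˈko:.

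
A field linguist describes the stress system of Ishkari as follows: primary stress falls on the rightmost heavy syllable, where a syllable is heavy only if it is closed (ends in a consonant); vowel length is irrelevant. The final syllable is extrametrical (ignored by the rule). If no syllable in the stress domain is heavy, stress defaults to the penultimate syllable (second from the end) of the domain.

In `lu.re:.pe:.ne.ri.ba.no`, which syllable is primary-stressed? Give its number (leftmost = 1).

5

The final syllable (7, no) is extrametrical; the stress domain is syllables 1–6.
Weights: 1 lu L, 2 re: L, 3 pe: L, 4 ne L, 5 ri L, 6 ba L.
No heavy syllable in the domain; default to the penultimate syllable (second from the end) of the domain = syllable 5.
Primary stress: syllable 5 → lu.re:.pe:.ne.ˈri.ba.no.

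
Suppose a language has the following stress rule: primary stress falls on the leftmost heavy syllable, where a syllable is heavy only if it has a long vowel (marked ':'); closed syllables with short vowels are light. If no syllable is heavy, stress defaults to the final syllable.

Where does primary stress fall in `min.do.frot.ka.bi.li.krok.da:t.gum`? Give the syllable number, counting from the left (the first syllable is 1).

Weights: 1 min L, 2 do L, 3 frot L, 4 ka L, 5 bi L, 6 li L, 7 krok L, 8 da:t H, 9 gum L.
Heavy syllables in the domain: 8. The leftmost is syllable 8 (da:t).
Primary stress: syllable 8 → min.do.frot.ka.bi.li.krok.ˈda:t.gum.

8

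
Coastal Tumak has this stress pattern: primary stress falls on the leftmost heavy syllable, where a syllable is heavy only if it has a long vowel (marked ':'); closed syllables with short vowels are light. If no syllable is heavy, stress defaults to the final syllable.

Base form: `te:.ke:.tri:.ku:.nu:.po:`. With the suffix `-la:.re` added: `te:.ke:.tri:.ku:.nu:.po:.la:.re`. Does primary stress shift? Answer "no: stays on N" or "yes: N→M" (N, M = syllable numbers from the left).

no: stays on 1

Base `te:.ke:.tri:.ku:.nu:.po:` (6 syllables):
  Weights: 1 te: H, 2 ke: H, 3 tri: H, 4 ku: H, 5 nu: H, 6 po: H.
  Heavy syllables in the domain: 1, 2, 3, 4, 5, 6. The leftmost is syllable 1 (te:).
  → primary stress on syllable 1.
Suffixed `te:.ke:.tri:.ku:.nu:.po:.la:.re` (8 syllables):
  Weights: 1 te: H, 2 ke: H, 3 tri: H, 4 ku: H, 5 nu: H, 6 po: H, 7 la: H, 8 re L.
  Heavy syllables in the domain: 1, 2, 3, 4, 5, 6, 7. The leftmost is syllable 1 (te:).
  → primary stress on syllable 1.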